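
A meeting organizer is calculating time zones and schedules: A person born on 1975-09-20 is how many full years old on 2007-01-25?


Birth: 1975-09-20
Reference: 2007-01-25
Year difference: 2007 - 1975 = 32
Has birthday (09-20) occurred by 01-25? No
Birthday not yet reached this year -> subtract 1
Age in full years: 31

31


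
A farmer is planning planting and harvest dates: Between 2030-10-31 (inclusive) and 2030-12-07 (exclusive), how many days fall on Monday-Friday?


Start: 2030-10-31 (Thursday)
End (exclusive): 2030-12-07 (Saturday)
Total calendar days: 37
Full weeks: 37 // 7 = 5 -> 25 weekdays
Remaining 2 days starting on Thursday:
  Thu(w), Fri(w) -> 2 weekdays
Total business days: 25 + 2 = 27

27


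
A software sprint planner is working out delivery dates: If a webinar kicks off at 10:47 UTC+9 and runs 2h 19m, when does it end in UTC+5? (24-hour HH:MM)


Start: 10:47 in UTC+9
Step 1 - add duration:
  minutes: 47 + 19 = 66 (carry 1h)
  hours: 10 + 2 + 1 = 13
  end in UTC+9: 13:06
Step 2 - convert UTC+9 -> UTC+5:
  offset difference: 5 - (9) = -4 hours
  13 + (-4) = 9 -> mod 24 = 9
Result: 09:06 in UTC+5

09:06


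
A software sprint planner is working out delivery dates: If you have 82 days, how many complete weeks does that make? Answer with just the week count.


Total days: 82
Days per week: 7
Division: 82 / 7 = 11 remainder 5
Complete weeks: 11
Remaining days: 5

11


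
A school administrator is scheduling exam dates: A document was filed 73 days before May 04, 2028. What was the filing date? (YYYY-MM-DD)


Start: 2028-05-04
Subtracting 73 days
Days already passed in May: 4
After going back through May: 69 more days to subtract
April 2028: 30 days, 39 remaining
March 2028: 31 days, 8 remaining
February 2028 has 29 days, need 8
Result: 2028-02-21

2028-02-21


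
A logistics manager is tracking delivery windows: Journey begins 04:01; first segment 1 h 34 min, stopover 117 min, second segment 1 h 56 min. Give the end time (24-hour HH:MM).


Depart: 04:01
Leg 1: +94 min -> 05:35
Layover: +117 min -> 07:32
Leg 2: +116 min -> 09:28
Total travel: 327 minutes = 5h 27m
Arrival: 09:28

09:28


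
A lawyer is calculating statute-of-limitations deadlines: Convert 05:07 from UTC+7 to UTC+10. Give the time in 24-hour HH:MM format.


Local time: 05:07 at UTC+7 (offset 7h)
Target zone: UTC+10 (offset 10h)
Difference: 10 - (7) = 3 hours
Calculation: 5 + (3) = 8
Result: 08:07

08:07


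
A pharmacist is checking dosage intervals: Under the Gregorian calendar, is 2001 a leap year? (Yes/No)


Year: 2001
Divisible by 4? 2001 / 4 = 500.25 -> No
Not divisible by 4, so NOT a leap year

No


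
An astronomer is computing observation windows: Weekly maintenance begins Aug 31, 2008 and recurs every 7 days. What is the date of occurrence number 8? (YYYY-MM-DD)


First occurrence: 2008-08-31 (occurrence 1)
Each occurrence is 7 days after the previous.
Occurrence 8 is 7 weeks after the first.
7 weeks = 49 days
2008-08-31 + 49 days = 2008-10-19

2008-10-19


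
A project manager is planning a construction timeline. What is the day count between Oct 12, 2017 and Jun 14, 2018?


Start date: 2017-10-12
End date: 2018-06-14
Oct 2017: +20 days
Nov 2017: +30 days
Dec 2017: +31 days
... (6 more months)
Total: 245 days

245


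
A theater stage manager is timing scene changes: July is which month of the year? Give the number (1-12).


Calendar month order:
6. June
7. July <--
8. August
July is month number 7

7


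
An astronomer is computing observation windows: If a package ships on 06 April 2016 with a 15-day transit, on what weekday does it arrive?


Start: 2016-04-06 (Wednesday)
Step 1 - find target date: add 15 days
  2016-04-06 + 15 days = 2016-04-21
Step 2 - day of week:
  15 mod 7 = 1
  Wednesday + 1 days -> Thursday
Result: Thursday (2016-04-21)

Thursday


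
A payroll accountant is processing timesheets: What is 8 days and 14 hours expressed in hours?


Days: 8
Extra hours: 14
Hours per day: 24
Days to hours: 8 x 24 = 192
Total: 192 + 14 = 206

206


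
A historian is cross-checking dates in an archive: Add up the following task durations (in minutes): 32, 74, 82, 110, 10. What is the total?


Durations: 32, 74, 82, 110, 10
Running sum: 32
+ 74 = 106
+ 82 = 188
+ 110 = 298
+ 10 = 308
Total duration: 308 minutes
That is 5 hours and 8 minutes

308


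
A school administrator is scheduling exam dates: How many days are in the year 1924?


Year: 1924
Check leap year rules:
Divisible by 4? Yes
Divisible by 100? No
1924 is a leap year
Days: 366

366


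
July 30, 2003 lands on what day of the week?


Date: 2003-07-30
January 1, 2003 is a Wednesday
Day of year: 211
Offset from Jan 1: 210 days
210 mod 7 = 0
Result: Wednesday

Wednesday


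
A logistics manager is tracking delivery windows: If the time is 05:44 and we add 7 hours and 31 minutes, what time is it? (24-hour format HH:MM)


Start time: 05:44
Adding: 7 hours 31 minutes
Minutes: 44 + 31 = 75
Minute overflow: 75 >= 60, so carry 1 hour, minutes = 15
Hours: 5 + 7 + 1 = 13
Result: 13:15

13:15


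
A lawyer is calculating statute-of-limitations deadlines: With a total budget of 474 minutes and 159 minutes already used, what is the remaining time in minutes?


Total budget: 474 minutes
Time used: 159 minutes
Remaining: 474 - 159 = 315 minutes
Percent used: 33.5%
Percent remaining: 66.5%

315


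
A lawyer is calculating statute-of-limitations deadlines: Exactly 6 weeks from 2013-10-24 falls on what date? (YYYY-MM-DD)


Start: 2013-10-24
Weeks to add: 6
Convert to days: 6 x 7 = 42 days
Add 42 days to 2013-10-24
Result: 2013-12-05

2013-12-05


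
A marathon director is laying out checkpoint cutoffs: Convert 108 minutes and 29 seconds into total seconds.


Minutes: 108
Seconds: 29
Convert minutes to seconds: 108 x 60 = 6480
Add remaining seconds: 6480 + 29 = 6509

6509


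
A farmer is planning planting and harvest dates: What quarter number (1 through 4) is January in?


Month: January (month 1)
Q1: January-March (months 1-3)
Q2: April-June (months 4-6)
Q3: July-September (months 7-9)
Q4: October-December (months 10-12)
Month 1 falls in Q1

1


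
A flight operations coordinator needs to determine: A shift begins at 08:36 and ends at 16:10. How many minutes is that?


Start time: 08:36 = 516 minutes from midnight
End time: 16:10 = 970 minutes from midnight
Difference: 970 - 516 = 454 minutes
That is 7 hours and 34 minutes

454


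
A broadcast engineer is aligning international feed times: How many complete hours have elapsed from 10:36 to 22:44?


Start: 10:36
End: 22:44
Hour difference: 22 - 10 = 12 hours
Minute difference: 44 - 36 = 8 minutes
Total minutes: 728
Complete hours: 728 / 60 = 12 (remainder 8)

12


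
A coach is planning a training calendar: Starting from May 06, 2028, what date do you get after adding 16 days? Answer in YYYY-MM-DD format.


Start: 2028-05-06
Adding 16 days
Days remaining in May: 25
Result: 2028-05-22

2028-05-22


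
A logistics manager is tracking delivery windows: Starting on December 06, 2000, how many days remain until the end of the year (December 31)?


Start: December 06, 2000
End: December 31, 2000
Days left in December: 25
Total: 25 days

25


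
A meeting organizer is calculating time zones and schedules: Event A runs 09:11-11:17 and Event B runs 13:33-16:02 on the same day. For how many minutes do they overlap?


Interval A: [551, 677] minutes from midnight
Interval B: [813, 962] minutes from midnight
Overlap start = max(551, 813) = 813
Overlap end = min(677, 962) = 677
End <= start, so the intervals do not overlap: 0 minutes

0


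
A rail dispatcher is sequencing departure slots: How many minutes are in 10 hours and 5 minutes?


Hours: 10
Extra minutes: 5
Minutes per hour: 60
Hours to minutes: 10 x 60 = 600
Total: 600 + 5 = 605

605


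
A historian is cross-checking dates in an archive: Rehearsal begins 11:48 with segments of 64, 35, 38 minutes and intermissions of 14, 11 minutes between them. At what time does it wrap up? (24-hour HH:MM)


Start: 11:48 = 708 min from midnight
  after task 1 (64 min): 12:52
  after break (14 min): 13:06
  after task 2 (35 min): 13:41
  after break (11 min): 13:52
  after task 3 (38 min): 14:30
Total elapsed: 162 minutes
End time: 14:30

14:30


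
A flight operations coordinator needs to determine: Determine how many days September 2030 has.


Month: September
Year: 2030
September is a 30-day month
Total: 30 days

30


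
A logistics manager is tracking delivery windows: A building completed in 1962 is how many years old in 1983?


Birth year: 1962
Current year: 1983
Age = current year - birth year
Age = 1983 - 1962 = 21

21


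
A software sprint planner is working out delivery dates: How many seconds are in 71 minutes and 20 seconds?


Minutes: 71
Extra seconds: 20
Seconds per minute: 60
Minutes to seconds: 71 x 60 = 4260
Total: 4260 + 20 = 4280

4280


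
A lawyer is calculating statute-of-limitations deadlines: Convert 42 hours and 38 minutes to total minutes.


Hours: 42
Minutes: 38
Convert hours to minutes: 42 x 60 = 2520
Add remaining minutes: 2520 + 38 = 2558

2558


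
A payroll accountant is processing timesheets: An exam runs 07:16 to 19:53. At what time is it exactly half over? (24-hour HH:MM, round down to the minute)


Start time: 07:16 = 436 minutes from midnight
End time: 19:53 = 1193 minutes from midnight
Sum: 436 + 1193 = 1629
Midpoint: 1629 / 2 = 814 minutes
Convert: 814 / 60 = 13 hours, 34 minutes
Result: 13:34

13:34


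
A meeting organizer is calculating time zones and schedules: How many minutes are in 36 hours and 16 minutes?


Hours: 36
Extra minutes: 16
Minutes per hour: 60
Hours to minutes: 36 x 60 = 2160
Total: 2160 + 16 = 2176

2176


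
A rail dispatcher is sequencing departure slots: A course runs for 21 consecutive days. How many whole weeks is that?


Total days: 21
Days per week: 7
Division: 21 / 7 = 3 remainder 0
Complete weeks: 3
Remaining days: 0

3


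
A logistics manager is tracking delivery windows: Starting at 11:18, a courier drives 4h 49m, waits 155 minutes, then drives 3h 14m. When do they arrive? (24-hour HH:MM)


Depart: 11:18
Leg 1: +289 min -> 16:07
Layover: +155 min -> 18:42
Leg 2: +194 min -> 21:56
Total travel: 638 minutes = 10h 38m
Arrival: 21:56

21:56


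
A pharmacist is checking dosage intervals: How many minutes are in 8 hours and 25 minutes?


Hours: 8
Minutes: 25
Convert hours to minutes: 8 x 60 = 480
Add remaining minutes: 480 + 25 = 505

505


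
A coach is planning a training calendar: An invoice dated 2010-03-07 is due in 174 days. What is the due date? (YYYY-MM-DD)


Start: 2010-03-07
Adding 174 days
Days remaining in March: 24
After March: 150 days still to add
April 2010: 30 days, 120 remaining
May 2010: 31 days, 89 remaining
June 2010: 30 days, 59 remaining
July 2010: 31 days, 28 remaining
Result: 2010-08-28

2010-08-28


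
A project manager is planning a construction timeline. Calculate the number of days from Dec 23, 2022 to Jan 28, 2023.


Start date: 2022-12-23
End date: 2023-01-28
Dec 2022: +9 days
Jan 2023: +27 days
Total: 36 days

36


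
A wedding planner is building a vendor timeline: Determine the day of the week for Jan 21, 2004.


Date: 2004-01-21
January 1, 2004 is a Thursday
Day of year: 21
Offset from Jan 1: 20 days
20 mod 7 = 6
Result: Wednesday

Wednesday


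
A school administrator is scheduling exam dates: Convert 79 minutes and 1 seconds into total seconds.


Minutes: 79
Seconds: 1
Convert minutes to seconds: 79 x 60 = 4740
Add remaining seconds: 4740 + 1 = 4741

4741


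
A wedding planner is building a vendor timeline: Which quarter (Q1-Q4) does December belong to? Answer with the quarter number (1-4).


Month: December (month 12)
Q1: January-March (months 1-3)
Q2: April-June (months 4-6)
Q3: July-September (months 7-9)
Q4: October-December (months 10-12)
Month 12 falls in Q4

4


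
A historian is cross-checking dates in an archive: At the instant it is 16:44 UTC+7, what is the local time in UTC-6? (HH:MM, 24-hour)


Local time: 16:44 at UTC+7 (offset 7h)
Target zone: UTC-6 (offset -6h)
Difference: -6 - (7) = -13 hours
Calculation: 16 + (-13) = 3
Result: 03:44

03:44


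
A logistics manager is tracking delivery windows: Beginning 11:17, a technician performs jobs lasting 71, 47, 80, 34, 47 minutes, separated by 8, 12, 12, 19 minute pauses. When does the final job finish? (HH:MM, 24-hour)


Start: 11:17 = 677 min from midnight
  after task 1 (71 min): 12:28
  after break (8 min): 12:36
  after task 2 (47 min): 13:23
  after break (12 min): 13:35
  after task 3 (80 min): 14:55
  after break (12 min): 15:07
  after task 4 (34 min): 15:41
  after break (19 min): 16:00
  after task 5 (47 min): 16:47
Total elapsed: 330 minutes
End time: 16:47

16:47


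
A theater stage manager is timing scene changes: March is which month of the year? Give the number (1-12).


Calendar month order:
2. February
3. March <--
4. April
March is month number 3

3


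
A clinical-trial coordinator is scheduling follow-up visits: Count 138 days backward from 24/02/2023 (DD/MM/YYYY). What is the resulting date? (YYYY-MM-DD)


Start: 2023-02-24
Subtracting 138 days
Days already passed in February: 24
After going back through February: 114 more days to subtract
January 2023: 31 days, 83 remaining
December 2022: 31 days, 52 remaining
November 2022: 30 days, 22 remaining
October 2022 has 31 days, need 22
Result: 2022-10-09

2022-10-09


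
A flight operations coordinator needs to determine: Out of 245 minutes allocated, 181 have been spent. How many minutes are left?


Total budget: 245 minutes
Time used: 181 minutes
Remaining: 245 - 181 = 64 minutes
Percent used: 73.9%
Percent remaining: 26.1%

64


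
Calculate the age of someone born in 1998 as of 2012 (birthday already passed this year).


Birth year: 1998
Current year: 2012
Age = current year - birth year
Age = 2012 - 1998 = 14

14


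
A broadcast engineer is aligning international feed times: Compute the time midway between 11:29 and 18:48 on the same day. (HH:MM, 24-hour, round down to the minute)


Start time: 11:29 = 689 minutes from midnight
End time: 18:48 = 1128 minutes from midnight
Sum: 689 + 1128 = 1817
Midpoint: 1817 / 2 = 908 minutes
Convert: 908 / 60 = 15 hours, 8 minutes
Result: 15:08

15:08


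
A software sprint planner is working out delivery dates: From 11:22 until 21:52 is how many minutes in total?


Start time: 11:22 = 682 minutes from midnight
End time: 21:52 = 1312 minutes from midnight
Difference: 1312 - 682 = 630 minutes
That is 10 hours and 30 minutes

630


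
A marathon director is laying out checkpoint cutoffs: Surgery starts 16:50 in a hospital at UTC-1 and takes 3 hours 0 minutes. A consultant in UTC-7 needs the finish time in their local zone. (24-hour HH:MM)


Start: 16:50 in UTC-1
Step 1 - add duration:
  minutes: 50 + 0 = 50
  hours: 16 + 3 + 0 = 19
  end in UTC-1: 19:50
Step 2 - convert UTC-1 -> UTC-7:
  offset difference: -7 - (-1) = -6 hours
  19 + (-6) = 13 -> mod 24 = 13
Result: 13:50 in UTC-7

13:50


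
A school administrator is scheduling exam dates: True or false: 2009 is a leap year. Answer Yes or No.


Year: 2009
Divisible by 4? 2009 / 4 = 502.25 -> No
Not divisible by 4, so NOT a leap year

No


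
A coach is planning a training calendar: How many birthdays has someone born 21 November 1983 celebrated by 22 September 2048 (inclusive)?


Birth: 1983-11-21
Reference: 2048-09-22
Year difference: 2048 - 1983 = 65
Has birthday (11-21) occurred by 09-22? No
Birthday not yet reached this year -> subtract 1
Age in full years: 64

64


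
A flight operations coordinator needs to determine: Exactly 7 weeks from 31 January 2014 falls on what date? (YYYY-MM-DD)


Start: 2014-01-31
Weeks to add: 7
Convert to days: 7 x 7 = 49 days
Add 49 days to 2014-01-31
Result: 2014-03-21

2014-03-21


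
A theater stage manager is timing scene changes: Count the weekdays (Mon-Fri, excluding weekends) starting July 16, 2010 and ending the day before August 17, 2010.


Start: 2010-07-16 (Friday)
End (exclusive): 2010-08-17 (Tuesday)
Total calendar days: 32
Full weeks: 32 // 7 = 4 -> 20 weekdays
Remaining 4 days starting on Friday:
  Fri(w), Sat(-), Sun(-), Mon(w) -> 2 weekdays
Total business days: 20 + 2 = 22

22


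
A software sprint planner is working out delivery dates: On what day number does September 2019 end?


Month: September
Year: 2019
September is a 30-day month
Total: 30 days

30


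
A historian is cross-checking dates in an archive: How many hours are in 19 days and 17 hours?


Days: 19
Extra hours: 17
Hours per day: 24
Days to hours: 19 x 24 = 456
Total: 456 + 17 = 473

473


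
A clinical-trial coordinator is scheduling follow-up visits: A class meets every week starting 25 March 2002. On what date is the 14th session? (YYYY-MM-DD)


First occurrence: 2002-03-25 (occurrence 1)
Each occurrence is 7 days after the previous.
Occurrence 14 is 13 weeks after the first.
13 weeks = 91 days
2002-03-25 + 91 days = 2002-06-24

2002-06-24


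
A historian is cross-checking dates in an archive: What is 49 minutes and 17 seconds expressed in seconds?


Minutes: 49
Extra seconds: 17
Seconds per minute: 60
Minutes to seconds: 49 x 60 = 2940
Total: 2940 + 17 = 2957

2957


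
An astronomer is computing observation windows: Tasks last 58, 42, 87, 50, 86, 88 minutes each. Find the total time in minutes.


Durations: 58, 42, 87, 50, 86, 88
Running sum: 58
+ 42 = 100
+ 87 = 187
+ 50 = 237
+ 86 = 323
+ 88 = 411
Total duration: 411 minutes
That is 6 hours and 51 minutes

411


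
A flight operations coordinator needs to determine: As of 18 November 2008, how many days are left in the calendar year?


Start: November 18, 2008
End: December 31, 2008
Days left in November: 12
December: 31
Sum of remaining months: 31
Total: 12 + 31 = 43

43


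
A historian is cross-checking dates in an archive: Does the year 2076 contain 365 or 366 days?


Year: 2076
Check leap year rules:
Divisible by 4? Yes
Divisible by 100? No
2076 is a leap year
Days: 366

366


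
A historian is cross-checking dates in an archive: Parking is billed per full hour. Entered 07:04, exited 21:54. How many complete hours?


Start: 07:04
End: 21:54
Hour difference: 21 - 7 = 14 hours
Minute difference: 54 - 4 = 50 minutes
Total minutes: 890
Complete hours: 890 / 60 = 14 (remainder 50)

14


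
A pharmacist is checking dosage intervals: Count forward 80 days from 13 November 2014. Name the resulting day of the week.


Start: 2014-11-13 (Thursday)
Step 1 - find target date: add 80 days
  2014-11-13 + 80 days = 2015-02-01
Step 2 - day of week:
  80 mod 7 = 3
  Thursday + 3 days -> Sunday
Result: Sunday (2015-02-01)

Sunday


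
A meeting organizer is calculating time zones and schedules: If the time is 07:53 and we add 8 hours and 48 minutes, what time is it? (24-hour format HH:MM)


Start time: 07:53
Adding: 8 hours 48 minutes
Minutes: 53 + 48 = 101
Minute overflow: 101 >= 60, so carry 1 hour, minutes = 41
Hours: 7 + 8 + 1 = 16
Result: 16:41

16:41


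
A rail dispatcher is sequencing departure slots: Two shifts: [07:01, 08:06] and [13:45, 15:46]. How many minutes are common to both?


Interval A: [421, 486] minutes from midnight
Interval B: [825, 946] minutes from midnight
Overlap start = max(421, 825) = 825
Overlap end = min(486, 946) = 486
End <= start, so the intervals do not overlap: 0 minutes

0


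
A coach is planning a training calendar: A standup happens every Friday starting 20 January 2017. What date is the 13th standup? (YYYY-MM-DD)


First occurrence: 2017-01-20 (occurrence 1)
Each occurrence is 7 days after the previous.
Occurrence 13 is 12 weeks after the first.
12 weeks = 84 days
2017-01-20 + 84 days = 2017-04-14

2017-04-14


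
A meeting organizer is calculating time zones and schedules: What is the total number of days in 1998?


Year: 1998
Check leap year rules:
Divisible by 4? No
1998 is not a leap year
Days: 365

365


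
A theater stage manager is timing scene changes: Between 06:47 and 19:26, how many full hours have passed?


Start: 06:47
End: 19:26
Hour difference: 19 - 6 = 13 hours
Minute difference: 26 - 47 = -21 minutes
Total minutes: 759
Complete hours: 759 / 60 = 12 (remainder 39)

12


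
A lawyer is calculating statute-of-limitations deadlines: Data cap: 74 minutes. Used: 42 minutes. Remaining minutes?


Total budget: 74 minutes
Time used: 42 minutes
Remaining: 74 - 42 = 32 minutes
Percent used: 56.8%
Percent remaining: 43.2%

32


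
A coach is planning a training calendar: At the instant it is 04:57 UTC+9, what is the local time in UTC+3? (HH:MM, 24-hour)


Local time: 04:57 at UTC+9 (offset 9h)
Target zone: UTC+3 (offset 3h)
Difference: 3 - (9) = -6 hours
Calculation: 4 + (-6) = -2
Wraparound: (-2) mod 24 = 22
Result: 22:57

22:57


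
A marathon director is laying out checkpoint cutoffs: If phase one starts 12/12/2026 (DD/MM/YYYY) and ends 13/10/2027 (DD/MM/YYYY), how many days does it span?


Start date: 2026-12-12
End date: 2027-10-13
Dec 2026: +20 days
Jan 2027: +31 days
Feb 2027: +28 days
... (8 more months)
Total: 305 days

305


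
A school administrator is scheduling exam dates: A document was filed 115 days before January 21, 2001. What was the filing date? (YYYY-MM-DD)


Start: 2001-01-21
Subtracting 115 days
Days already passed in January: 21
After going back through January: 94 more days to subtract
December 2000: 31 days, 63 remaining
November 2000: 30 days, 33 remaining
October 2000: 31 days, 2 remaining
September 2000 has 30 days, need 2
Result: 2000-09-28

2000-09-28


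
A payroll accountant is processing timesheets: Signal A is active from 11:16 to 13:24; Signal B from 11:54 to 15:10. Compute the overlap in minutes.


Interval A: [676, 804] minutes from midnight
Interval B: [714, 910] minutes from midnight
Overlap start = max(676, 714) = 714
Overlap end = min(804, 910) = 804
Overlap = 804 - 714 = 90 minutes

90


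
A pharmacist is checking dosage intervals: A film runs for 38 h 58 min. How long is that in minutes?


Hours: 38
Minutes: 58
Convert hours to minutes: 38 x 60 = 2280
Add remaining minutes: 2280 + 58 = 2338

2338


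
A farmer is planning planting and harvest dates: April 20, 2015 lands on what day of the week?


Date: 2015-04-20
January 1, 2015 is a Thursday
Day of year: 110
Offset from Jan 1: 109 days
109 mod 7 = 4
Result: Monday

Monday


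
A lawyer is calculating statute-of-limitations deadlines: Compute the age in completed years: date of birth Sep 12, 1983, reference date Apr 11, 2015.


Birth: 1983-09-12
Reference: 2015-04-11
Year difference: 2015 - 1983 = 32
Has birthday (09-12) occurred by 04-11? No
Birthday not yet reached this year -> subtract 1
Age in full years: 31

31


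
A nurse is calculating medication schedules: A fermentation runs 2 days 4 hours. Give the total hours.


Days: 2
Extra hours: 4
Hours per day: 24
Days to hours: 2 x 24 = 48
Total: 48 + 4 = 52

52


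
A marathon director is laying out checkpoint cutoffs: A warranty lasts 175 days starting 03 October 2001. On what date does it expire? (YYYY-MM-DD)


Start: 2001-10-03
Adding 175 days
Days remaining in October: 28
After October: 147 days still to add
November 2001: 30 days, 117 remaining
December 2001: 31 days, 86 remaining
January 2002: 31 days, 55 remaining
February 2002: 28 days, 27 remaining
Result: 2002-03-27

2002-03-27


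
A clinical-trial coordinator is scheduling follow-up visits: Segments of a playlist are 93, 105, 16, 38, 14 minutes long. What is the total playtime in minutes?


Durations: 93, 105, 16, 38, 14
Running sum: 93
+ 105 = 198
+ 16 = 214
+ 38 = 252
+ 14 = 266
Total duration: 266 minutes
That is 4 hours and 26 minutes

266


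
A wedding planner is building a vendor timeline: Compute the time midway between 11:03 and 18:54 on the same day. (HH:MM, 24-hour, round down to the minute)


Start time: 11:03 = 663 minutes from midnight
End time: 18:54 = 1134 minutes from midnight
Sum: 663 + 1134 = 1797
Midpoint: 1797 / 2 = 898 minutes
Convert: 898 / 60 = 14 hours, 58 minutes
Result: 14:58

14:58


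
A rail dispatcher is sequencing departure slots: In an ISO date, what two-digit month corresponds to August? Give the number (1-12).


Calendar month order:
7. July
8. August <--
9. September
August is month number 8

8


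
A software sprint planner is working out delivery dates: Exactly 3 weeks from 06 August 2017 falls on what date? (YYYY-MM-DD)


Start: 2017-08-06
Weeks to add: 3
Convert to days: 3 x 7 = 21 days
Add 21 days to 2017-08-06
Result: 2017-08-27

2017-08-27


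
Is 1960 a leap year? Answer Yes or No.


Year: 1960
Divisible by 4? 1960 / 4 = 490.0 -> Yes
Divisible by 100? 1960 / 100 = 19.6 -> No
Divisible by 4 but not 100, so it IS a leap year

Yes


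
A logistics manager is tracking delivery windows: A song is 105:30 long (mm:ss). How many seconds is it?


Minutes: 105
Extra seconds: 30
Seconds per minute: 60
Minutes to seconds: 105 x 60 = 6300
Total: 6300 + 30 = 6330

6330


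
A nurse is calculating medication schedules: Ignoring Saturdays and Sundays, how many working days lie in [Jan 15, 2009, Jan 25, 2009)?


Start: 2009-01-15 (Thursday)
End (exclusive): 2009-01-25 (Sunday)
Total calendar days: 10
Full weeks: 10 // 7 = 1 -> 5 weekdays
Remaining 3 days starting on Thursday:
  Thu(w), Fri(w), Sat(-) -> 2 weekdays
Total business days: 5 + 2 = 7

7


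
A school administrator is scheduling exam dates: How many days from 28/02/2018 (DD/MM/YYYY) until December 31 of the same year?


Start: February 28, 2018
End: December 31, 2018
Days left in February: 0
March: 31
April: 30
May: 31
June: 30
... plus remaining months
Sum of remaining months: 306
Total: 0 + 306 = 306

306


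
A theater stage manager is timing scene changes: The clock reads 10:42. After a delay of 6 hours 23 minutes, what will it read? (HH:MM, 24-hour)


Start time: 10:42
Adding: 6 hours 23 minutes
Minutes: 42 + 23 = 65
Minute overflow: 65 >= 60, so carry 1 hour, minutes = 5
Hours: 10 + 6 + 1 = 17
Result: 17:05

17:05


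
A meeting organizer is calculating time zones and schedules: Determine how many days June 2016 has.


Month: June
Year: 2016
June is a 30-day month
Total: 30 days

30


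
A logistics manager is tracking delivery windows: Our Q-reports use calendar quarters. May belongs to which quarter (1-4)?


Month: May (month 5)
Q1: January-March (months 1-3)
Q2: April-June (months 4-6)
Q3: July-September (months 7-9)
Q4: October-December (months 10-12)
Month 5 falls in Q2

2


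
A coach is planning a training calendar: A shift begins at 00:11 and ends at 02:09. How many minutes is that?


Start time: 00:11 = 11 minutes from midnight
End time: 02:09 = 129 minutes from midnight
Difference: 129 - 11 = 118 minutes
That is 1 hours and 58 minutes

118


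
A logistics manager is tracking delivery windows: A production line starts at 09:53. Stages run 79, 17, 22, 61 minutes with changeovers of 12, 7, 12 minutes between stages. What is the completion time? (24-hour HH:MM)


Start: 09:53 = 593 min from midnight
  after task 1 (79 min): 11:12
  after break (12 min): 11:24
  after task 2 (17 min): 11:41
  after break (7 min): 11:48
  after task 3 (22 min): 12:10
  after break (12 min): 12:22
  after task 4 (61 min): 13:23
Total elapsed: 210 minutes
End time: 13:23

13:23


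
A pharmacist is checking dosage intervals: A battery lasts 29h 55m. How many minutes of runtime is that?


Hours: 29
Extra minutes: 55
Minutes per hour: 60
Hours to minutes: 29 x 60 = 1740
Total: 1740 + 55 = 1795

1795


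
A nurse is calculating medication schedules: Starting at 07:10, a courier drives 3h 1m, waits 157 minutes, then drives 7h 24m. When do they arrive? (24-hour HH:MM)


Depart: 07:10
Leg 1: +181 min -> 10:11
Layover: +157 min -> 12:48
Leg 2: +444 min -> 20:12
Total travel: 782 minutes = 13h 2m
Arrival: 20:12

20:12


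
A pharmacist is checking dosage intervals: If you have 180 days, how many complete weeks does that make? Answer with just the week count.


Total days: 180
Days per week: 7
Division: 180 / 7 = 25 remainder 5
Complete weeks: 25
Remaining days: 5

25


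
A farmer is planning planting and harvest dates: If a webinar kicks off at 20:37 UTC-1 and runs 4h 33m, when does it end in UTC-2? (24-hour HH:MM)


Start: 20:37 in UTC-1
Step 1 - add duration:
  minutes: 37 + 33 = 70 (carry 1h)
  hours: 20 + 4 + 1 = 25
  end in UTC-1: 01:10
Step 2 - convert UTC-1 -> UTC-2:
  offset difference: -2 - (-1) = -1 hours
  1 + (-1) = 0 -> mod 24 = 0
Result: 00:10 in UTC-2

00:10


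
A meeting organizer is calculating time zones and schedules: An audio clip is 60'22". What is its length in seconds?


Minutes: 60
Seconds: 22
Convert minutes to seconds: 60 x 60 = 3600
Add remaining seconds: 3600 + 22 = 3622

3622


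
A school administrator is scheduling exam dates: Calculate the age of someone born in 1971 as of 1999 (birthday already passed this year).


Birth year: 1971
Current year: 1999
Age = current year - birth year
Age = 1999 - 1971 = 28

28


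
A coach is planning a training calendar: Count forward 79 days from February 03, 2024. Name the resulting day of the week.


Start: 2024-02-03 (Saturday)
Step 1 - find target date: add 79 days
  2024-02-03 + 79 days = 2024-04-22
Step 2 - day of week:
  79 mod 7 = 2
  Saturday + 2 days -> Monday
Result: Monday (2024-04-22)

Monday


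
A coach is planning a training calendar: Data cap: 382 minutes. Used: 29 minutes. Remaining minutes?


Total budget: 382 minutes
Time used: 29 minutes
Remaining: 382 - 29 = 353 minutes
Percent used: 7.6%
Percent remaining: 92.4%

353


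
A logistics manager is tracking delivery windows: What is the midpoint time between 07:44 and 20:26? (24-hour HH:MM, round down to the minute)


Start time: 07:44 = 464 minutes from midnight
End time: 20:26 = 1226 minutes from midnight
Sum: 464 + 1226 = 1690
Midpoint: 1690 / 2 = 845 minutes
Convert: 845 / 60 = 14 hours, 5 minutes
Result: 14:05

14:05


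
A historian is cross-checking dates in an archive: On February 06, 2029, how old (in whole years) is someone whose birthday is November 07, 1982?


Birth: 1982-11-07
Reference: 2029-02-06
Year difference: 2029 - 1982 = 47
Has birthday (11-07) occurred by 02-06? No
Birthday not yet reached this year -> subtract 1
Age in full years: 46

46


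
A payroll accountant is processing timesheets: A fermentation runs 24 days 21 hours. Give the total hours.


Days: 24
Extra hours: 21
Hours per day: 24
Days to hours: 24 x 24 = 576
Total: 576 + 21 = 597

597


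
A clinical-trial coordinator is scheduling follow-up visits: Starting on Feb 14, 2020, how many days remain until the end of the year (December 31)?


Start: February 14, 2020
End: December 31, 2020
Days left in February: 15
March: 31
April: 30
May: 31
June: 30
... plus remaining months
Sum of remaining months: 306
Total: 15 + 306 = 321

321


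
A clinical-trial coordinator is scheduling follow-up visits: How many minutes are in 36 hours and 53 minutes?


Hours: 36
Extra minutes: 53
Minutes per hour: 60
Hours to minutes: 36 x 60 = 2160
Total: 2160 + 53 = 2213

2213


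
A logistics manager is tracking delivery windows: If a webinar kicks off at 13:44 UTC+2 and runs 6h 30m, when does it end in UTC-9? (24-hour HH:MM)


Start: 13:44 in UTC+2
Step 1 - add duration:
  minutes: 44 + 30 = 74 (carry 1h)
  hours: 13 + 6 + 1 = 20
  end in UTC+2: 20:14
Step 2 - convert UTC+2 -> UTC-9:
  offset difference: -9 - (2) = -11 hours
  20 + (-11) = 9 -> mod 24 = 9
Result: 09:14 in UTC-9

09:14


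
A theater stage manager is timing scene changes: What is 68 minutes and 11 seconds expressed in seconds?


Minutes: 68
Extra seconds: 11
Seconds per minute: 60
Minutes to seconds: 68 x 60 = 4080
Total: 4080 + 11 = 4091

4091


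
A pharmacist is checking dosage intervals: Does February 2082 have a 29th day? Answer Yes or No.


Year: 2082
Divisible by 4? 2082 / 4 = 520.5 -> No
Not divisible by 4, so NOT a leap year

No


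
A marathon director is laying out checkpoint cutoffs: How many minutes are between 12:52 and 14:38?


Start time: 12:52 = 772 minutes from midnight
End time: 14:38 = 878 minutes from midnight
Difference: 878 - 772 = 106 minutes
That is 1 hours and 46 minutes

106


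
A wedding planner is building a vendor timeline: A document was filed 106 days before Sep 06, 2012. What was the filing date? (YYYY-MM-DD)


Start: 2012-09-06
Subtracting 106 days
Days already passed in September: 6
After going back through September: 100 more days to subtract
August 2012: 31 days, 69 remaining
July 2012: 31 days, 38 remaining
June 2012: 30 days, 8 remaining
May 2012 has 31 days, need 8
Result: 2012-05-23

2012-05-23


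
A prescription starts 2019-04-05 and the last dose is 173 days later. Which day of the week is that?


Start: 2019-04-05 (Friday)
Step 1 - find target date: add 173 days
  2019-04-05 + 173 days = 2019-09-25
Step 2 - day of week:
  173 mod 7 = 5
  Friday + 5 days -> Wednesday
Result: Wednesday (2019-09-25)

Wednesday


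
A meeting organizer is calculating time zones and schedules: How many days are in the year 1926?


Year: 1926
Check leap year rules:
Divisible by 4? No
1926 is not a leap year
Days: 365

365


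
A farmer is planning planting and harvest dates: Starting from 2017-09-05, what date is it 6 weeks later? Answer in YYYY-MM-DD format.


Start: 2017-09-05
Weeks to add: 6
Convert to days: 6 x 7 = 42 days
Add 42 days to 2017-09-05
Result: 2017-10-17

2017-10-17


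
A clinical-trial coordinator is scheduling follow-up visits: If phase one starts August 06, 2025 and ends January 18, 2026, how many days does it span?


Start date: 2025-08-06
End date: 2026-01-18
Aug 2025: +26 days
Sep 2025: +30 days
Oct 2025: +31 days
... (3 more months)
Total: 165 days

165


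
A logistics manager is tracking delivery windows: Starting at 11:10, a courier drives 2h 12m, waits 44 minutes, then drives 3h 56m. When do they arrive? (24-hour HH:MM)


Depart: 11:10
Leg 1: +132 min -> 13:22
Layover: +44 min -> 14:06
Leg 2: +236 min -> 18:02
Total travel: 412 minutes = 6h 52m
Arrival: 18:02

18:02


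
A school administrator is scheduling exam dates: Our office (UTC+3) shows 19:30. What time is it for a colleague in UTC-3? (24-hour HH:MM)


Local time: 19:30 at UTC+3 (offset 3h)
Target zone: UTC-3 (offset -3h)
Difference: -3 - (3) = -6 hours
Calculation: 19 + (-6) = 13
Result: 13:30

13:30


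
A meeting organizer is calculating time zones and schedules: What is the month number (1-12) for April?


Calendar month order:
3. March
4. April <--
5. May
April is month number 4

4


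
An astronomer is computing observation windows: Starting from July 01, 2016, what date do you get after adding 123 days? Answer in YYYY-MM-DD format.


Start: 2016-07-01
Adding 123 days
Days remaining in July: 30
After July: 93 days still to add
August 2016: 31 days, 62 remaining
September 2016: 30 days, 32 remaining
October 2016: 31 days, 1 remaining
November 2016 has 30 days, need 1
Result: 2016-11-01

2016-11-01


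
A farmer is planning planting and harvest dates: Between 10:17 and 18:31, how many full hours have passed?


Start: 10:17
End: 18:31
Hour difference: 18 - 10 = 8 hours
Minute difference: 31 - 17 = 14 minutes
Total minutes: 494
Complete hours: 494 / 60 = 8 (remainder 14)

8


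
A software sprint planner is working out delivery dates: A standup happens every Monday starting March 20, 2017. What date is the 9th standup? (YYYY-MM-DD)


First occurrence: 2017-03-20 (occurrence 1)
Each occurrence is 7 days after the previous.
Occurrence 9 is 8 weeks after the first.
8 weeks = 56 days
2017-03-20 + 56 days = 2017-05-15

2017-05-15


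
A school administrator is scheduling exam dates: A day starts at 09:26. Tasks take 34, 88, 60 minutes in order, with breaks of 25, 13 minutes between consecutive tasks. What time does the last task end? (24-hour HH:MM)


Start: 09:26 = 566 min from midnight
  after task 1 (34 min): 10:00
  after break (25 min): 10:25
  after task 2 (88 min): 11:53
  after break (13 min): 12:06
  after task 3 (60 min): 13:06
Total elapsed: 220 minutes
End time: 13:06

13:06


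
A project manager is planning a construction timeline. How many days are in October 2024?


Month: October
Year: 2024
October is a 31-day month
Total: 31 days

31


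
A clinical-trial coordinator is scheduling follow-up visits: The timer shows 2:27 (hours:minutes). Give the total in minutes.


Hours: 2
Minutes: 27
Convert hours to minutes: 2 x 60 = 120
Add remaining minutes: 120 + 27 = 147

147


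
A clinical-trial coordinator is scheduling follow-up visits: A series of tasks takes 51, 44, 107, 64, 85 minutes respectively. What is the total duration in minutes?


Durations: 51, 44, 107, 64, 85
Running sum: 51
+ 44 = 95
+ 107 = 202
+ 64 = 266
+ 85 = 351
Total duration: 351 minutes
That is 5 hours and 51 minutes

351


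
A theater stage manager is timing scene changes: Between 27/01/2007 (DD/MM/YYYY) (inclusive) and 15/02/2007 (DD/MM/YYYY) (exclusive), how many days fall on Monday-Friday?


Start: 2007-01-27 (Saturday)
End (exclusive): 2007-02-15 (Thursday)
Total calendar days: 19
Full weeks: 19 // 7 = 2 -> 10 weekdays
Remaining 5 days starting on Saturday:
  Sat(-), Sun(-), Mon(w), Tue(w), Wed(w) -> 3 weekdays
Total business days: 10 + 3 = 13

13


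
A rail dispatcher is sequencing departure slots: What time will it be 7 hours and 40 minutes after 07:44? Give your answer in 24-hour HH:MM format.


Start time: 07:44
Adding: 7 hours 40 minutes
Minutes: 44 + 40 = 84
Minute overflow: 84 >= 60, so carry 1 hour, minutes = 24
Hours: 7 + 7 + 1 = 15
Result: 15:24

15:24


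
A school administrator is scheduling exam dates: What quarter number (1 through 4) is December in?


Month: December (month 12)
Q1: January-March (months 1-3)
Q2: April-June (months 4-6)
Q3: July-September (months 7-9)
Q4: October-December (months 10-12)
Month 12 falls in Q4

4


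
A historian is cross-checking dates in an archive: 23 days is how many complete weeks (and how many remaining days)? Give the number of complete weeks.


Total days: 23
Days per week: 7
Division: 23 / 7 = 3 remainder 2
Complete weeks: 3
Remaining days: 2

3


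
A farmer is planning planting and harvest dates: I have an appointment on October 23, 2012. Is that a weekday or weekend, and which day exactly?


Date: 2012-10-23
January 1, 2012 is a Sunday
Day of year: 297
Offset from Jan 1: 296 days
296 mod 7 = 2
Result: Tuesday

Tuesday


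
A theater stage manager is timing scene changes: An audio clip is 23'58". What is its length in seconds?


Minutes: 23
Seconds: 58
Convert minutes to seconds: 23 x 60 = 1380
Add remaining seconds: 1380 + 58 = 1438

1438


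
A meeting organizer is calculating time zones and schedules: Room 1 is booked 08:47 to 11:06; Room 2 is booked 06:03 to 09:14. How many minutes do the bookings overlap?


Interval A: [527, 666] minutes from midnight
Interval B: [363, 554] minutes from midnight
Overlap start = max(527, 363) = 527
Overlap end = min(666, 554) = 554
Overlap = 554 - 527 = 27 minutes

27


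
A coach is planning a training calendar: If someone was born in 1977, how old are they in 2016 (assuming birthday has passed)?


Birth year: 1977
Current year: 2016
Age = current year - birth year
Age = 2016 - 1977 = 39

39


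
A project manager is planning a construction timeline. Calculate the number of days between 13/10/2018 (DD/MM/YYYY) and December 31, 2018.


Start: October 13, 2018
End: December 31, 2018
Days left in October: 18
November: 30
December: 31
Sum of remaining months: 61
Total: 18 + 61 = 79

79
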